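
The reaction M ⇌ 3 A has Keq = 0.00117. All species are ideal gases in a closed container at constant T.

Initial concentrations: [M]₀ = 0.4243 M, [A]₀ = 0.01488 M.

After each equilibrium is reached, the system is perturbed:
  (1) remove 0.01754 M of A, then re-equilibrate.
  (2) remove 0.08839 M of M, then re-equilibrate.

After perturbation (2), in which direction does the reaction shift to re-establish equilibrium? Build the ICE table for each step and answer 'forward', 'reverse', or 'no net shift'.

Direction: reverse

Q₀ = 7.7649e-06 vs Keq = 0.00117 ⇒ Q<K, forward
Step 1:
                   M          A
  I           0.4243    0.01488
  C         -0.02099    0.06297
  E           0.4033    0.07785
  solve Keq expr → x = 0.02099; check Q = 0.00117
Then remove 0.01754 M of A.
Step 2:
                   M          A
  I           0.4033    0.06031
  C        -0.005723    0.01717
  E           0.3976    0.07748
  solve Keq expr → x = 0.005723; check Q = 0.00117
Then remove 0.08839 M of M.
Step 3:
                   M          A
  I           0.3092    0.07748
  C         0.002025  -0.006074
  E           0.3112    0.07141
  solve Keq expr → x = -0.002025; check Q = 0.00117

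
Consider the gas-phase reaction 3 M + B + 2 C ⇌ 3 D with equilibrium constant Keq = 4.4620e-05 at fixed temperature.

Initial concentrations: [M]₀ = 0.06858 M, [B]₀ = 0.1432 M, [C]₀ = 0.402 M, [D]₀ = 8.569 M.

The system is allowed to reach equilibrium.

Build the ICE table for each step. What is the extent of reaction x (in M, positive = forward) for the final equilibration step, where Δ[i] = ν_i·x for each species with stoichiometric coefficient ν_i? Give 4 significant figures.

x = -2.481 M

Q₀ = 8.4295e+07 vs Keq = 4.4620e-05 ⇒ Q>K, reverse
Step 1:
                    M           B           C           D
  I           0.06858      0.1432       0.402       8.569
  C             7.443       2.481       4.962      -7.443
  E             7.512       2.624       5.364       1.126
  solve Keq expr → x = -2.481; check Q = 4.4620e-05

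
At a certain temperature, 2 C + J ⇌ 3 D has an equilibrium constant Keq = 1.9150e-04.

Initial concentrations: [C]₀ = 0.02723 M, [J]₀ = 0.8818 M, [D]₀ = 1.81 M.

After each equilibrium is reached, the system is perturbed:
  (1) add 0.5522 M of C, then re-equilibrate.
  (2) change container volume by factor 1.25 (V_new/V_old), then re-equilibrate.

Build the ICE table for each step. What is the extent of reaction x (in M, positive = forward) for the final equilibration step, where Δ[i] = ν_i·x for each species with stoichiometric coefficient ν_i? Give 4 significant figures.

Q₀ = 9069 vs Keq = 1.9150e-04 ⇒ Q>K, reverse
Step 1:
                  C         J         D
  I         0.02723    0.8818      1.81
  C           1.158    0.5789    -1.737
  E           1.185     1.461   0.07324
  solve Keq expr → x = -0.5789; check Q = 1.9150e-04
Then add 0.5522 M of C.
Step 2:
                  C         J         D
  I           1.737     1.461   0.07324
  C        -0.01375 -0.006876   0.02063
  E           1.724     1.454   0.09387
  solve Keq expr → x = 0.006876; check Q = 1.9150e-04
Then change container volume by factor 1.25 (V_new/V_old).
Step 3:
                  C         J         D
  I           1.379     1.163   0.07509
  C               0         0         0
  E           1.379     1.163   0.07509
  solve Keq expr → x = 0; check Q = 1.9150e-04

x = 0 M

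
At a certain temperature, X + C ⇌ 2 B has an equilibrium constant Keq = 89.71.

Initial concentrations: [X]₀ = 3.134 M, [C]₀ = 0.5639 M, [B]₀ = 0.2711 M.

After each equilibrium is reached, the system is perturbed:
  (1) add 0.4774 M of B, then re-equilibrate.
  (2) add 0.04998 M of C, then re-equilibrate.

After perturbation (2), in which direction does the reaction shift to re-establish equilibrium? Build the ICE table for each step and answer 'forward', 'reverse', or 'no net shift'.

Q₀ = 0.04159 vs Keq = 89.71 ⇒ Q<K, forward
Step 1:
                    X           C           B
  Initial       3.134      0.5639      0.2711
  Change      -0.5556     -0.5556       1.111
  Equil         2.578    0.008262       1.382
  solve Keq expr → x = 0.5556; check Q = 89.71
Then add 0.4774 M of B.
Step 2:
                    X           C           B
  Initial       2.578    0.008262        1.86
  Change     0.006448    0.006448     -0.0129
  Equil         2.585     0.01471       1.847
  solve Keq expr → x = -0.006448; check Q = 89.71
Then add 0.04998 M of C.
Step 3:
                    X           C           B
  Initial       2.585     0.06469       1.847
  Change      -0.0481     -0.0481      0.0962
  Equil         2.537     0.01659       1.943
  solve Keq expr → x = 0.0481; check Q = 89.71

Direction: forward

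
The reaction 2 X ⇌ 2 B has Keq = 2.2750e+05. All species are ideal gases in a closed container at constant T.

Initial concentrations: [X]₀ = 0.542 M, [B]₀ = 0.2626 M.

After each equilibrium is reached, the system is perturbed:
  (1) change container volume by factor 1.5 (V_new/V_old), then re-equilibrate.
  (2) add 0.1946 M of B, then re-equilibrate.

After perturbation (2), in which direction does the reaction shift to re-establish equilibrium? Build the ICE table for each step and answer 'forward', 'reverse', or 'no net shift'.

Direction: reverse

Q₀ = 0.2347 vs Keq = 2.2750e+05 ⇒ Q<K, forward
Step 1:
                    X           B
  Initial       0.542      0.2626
  Change      -0.5403      0.5403
  Equil      0.001683      0.8029
  solve Keq expr → x = 0.2702; check Q = 2.2750e+05
Then change container volume by factor 1.5 (V_new/V_old).
Step 2:
                    X           B
  Initial    0.001122      0.5353
  Change            0           0
  Equil      0.001122      0.5353
  solve Keq expr → x = 0; check Q = 2.2750e+05
Then add 0.1946 M of B.
Step 3:
                    X           B
  Initial    0.001122      0.7299
  Change   4.0714e-04 -4.0714e-04
  Equil      0.001529      0.7295
  solve Keq expr → x = -2.0357e-04; check Q = 2.2750e+05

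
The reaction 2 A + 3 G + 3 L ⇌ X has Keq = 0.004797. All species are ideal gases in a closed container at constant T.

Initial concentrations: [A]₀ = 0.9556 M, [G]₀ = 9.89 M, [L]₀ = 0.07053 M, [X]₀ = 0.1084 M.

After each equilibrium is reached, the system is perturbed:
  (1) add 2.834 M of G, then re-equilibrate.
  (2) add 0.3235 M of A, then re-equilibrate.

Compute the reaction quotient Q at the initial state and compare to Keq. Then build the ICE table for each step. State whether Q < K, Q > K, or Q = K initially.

Q₀ = 0.3498; Q > K (proceeds reverse)

Q₀ = 0.3498 vs Keq = 0.004797 ⇒ Q>K, reverse
Step 1:
                   A          G          L          X
  Initial     0.9556       9.89    0.07053     0.1084
  Change      0.1002     0.1503     0.1503    -0.0501
  Equil        1.056      10.04     0.2208     0.0583
  solve Keq expr → x = -0.0501; check Q = 0.004797
Then add 2.834 M of G.
Step 2:
                   A          G          L          X
  Initial      1.056      12.87     0.2208     0.0583
  Change    -0.02312   -0.03468   -0.03468    0.01156
  Equil        1.033      12.84     0.1862    0.06986
  solve Keq expr → x = 0.01156; check Q = 0.004797
Then add 0.3235 M of A.
Step 3:
                   A          G          L          X
  Initial      1.356      12.84     0.1862    0.06986
  Change    -0.01581   -0.02372   -0.02372   0.007905
  Equil         1.34      12.82     0.1624    0.07776
  solve Keq expr → x = 0.007905; check Q = 0.004797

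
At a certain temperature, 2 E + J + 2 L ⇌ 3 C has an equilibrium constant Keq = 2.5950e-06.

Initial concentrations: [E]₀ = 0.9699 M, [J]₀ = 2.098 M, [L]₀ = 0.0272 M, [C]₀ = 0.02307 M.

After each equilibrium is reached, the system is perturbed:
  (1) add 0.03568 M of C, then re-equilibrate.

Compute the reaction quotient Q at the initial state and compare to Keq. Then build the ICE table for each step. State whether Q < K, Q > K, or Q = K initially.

Q₀ = 0.008409; Q > K (proceeds reverse)

Q₀ = 0.008409 vs Keq = 2.5950e-06 ⇒ Q>K, reverse
Step 1:
                   E          J          L          C
  Initial     0.9699      2.098     0.0272    0.02307
  Change     0.01399   0.006997    0.01399   -0.02099
  Equil       0.9839      2.105    0.04119   0.002078
  solve Keq expr → x = -0.006997; check Q = 2.5950e-06
Then add 0.03568 M of C.
Step 2:
                   E          J          L          C
  Initial     0.9839      2.105    0.04119    0.03776
  Change     0.02327    0.01164    0.02327   -0.03491
  Equil        1.007      2.117    0.06447    0.00285
  solve Keq expr → x = -0.01164; check Q = 2.5950e-06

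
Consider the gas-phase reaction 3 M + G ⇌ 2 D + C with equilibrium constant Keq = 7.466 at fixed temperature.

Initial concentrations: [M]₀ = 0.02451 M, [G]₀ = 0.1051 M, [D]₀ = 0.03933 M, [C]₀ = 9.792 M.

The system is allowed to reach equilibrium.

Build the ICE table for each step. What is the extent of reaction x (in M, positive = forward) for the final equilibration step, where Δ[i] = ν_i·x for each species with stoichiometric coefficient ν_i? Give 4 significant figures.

x = -0.01658 M

Q₀ = 9788 vs Keq = 7.466 ⇒ Q>K, reverse
Step 1:
                  M         G         D         C
  I         0.02451    0.1051   0.03933     9.792
  C         0.04974   0.01658  -0.03316  -0.01658
  E         0.07425    0.1217  0.006168     9.775
  solve Keq expr → x = -0.01658; check Q = 7.466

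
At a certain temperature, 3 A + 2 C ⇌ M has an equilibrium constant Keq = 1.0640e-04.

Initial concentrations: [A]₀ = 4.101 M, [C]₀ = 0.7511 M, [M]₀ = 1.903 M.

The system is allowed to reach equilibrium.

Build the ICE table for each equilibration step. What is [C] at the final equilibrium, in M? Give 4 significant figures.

[C]_eq = 3.344 M

Q₀ = 0.04891 vs Keq = 1.0640e-04 ⇒ Q>K, reverse
Step 1:
                  A         C         M
  Initial     4.101    0.7511     1.903
  Change      3.889     2.593    -1.296
  Equil        7.99     3.344    0.6067
  solve Keq expr → x = -1.296; check Q = 1.0640e-04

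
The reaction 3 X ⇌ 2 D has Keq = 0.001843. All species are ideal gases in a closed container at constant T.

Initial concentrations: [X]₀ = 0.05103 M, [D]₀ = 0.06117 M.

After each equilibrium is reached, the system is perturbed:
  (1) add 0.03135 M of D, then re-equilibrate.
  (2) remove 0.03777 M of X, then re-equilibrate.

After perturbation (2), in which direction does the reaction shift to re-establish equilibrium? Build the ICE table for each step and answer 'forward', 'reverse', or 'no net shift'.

Q₀ = 28.16 vs Keq = 0.001843 ⇒ Q>K, reverse
Step 1:
                  X         D
  init      0.05103   0.06117
  Δ          0.0884  -0.05893
  eq         0.1394  0.002235
  solve Keq expr → x = -0.02947; check Q = 0.001843
Then add 0.03135 M of D.
Step 2:
                  X         D
  init       0.1394   0.03359
  Δ         0.04527  -0.03018
  eq         0.1847  0.003408
  solve Keq expr → x = -0.01509; check Q = 0.001843
Then remove 0.03777 M of X.
Step 3:
                  X         D
  init       0.1469  0.003408
  Δ        0.001432 -9.5444e-04
  eq         0.1484  0.002453
  solve Keq expr → x = -4.7722e-04; check Q = 0.001843

Direction: reverse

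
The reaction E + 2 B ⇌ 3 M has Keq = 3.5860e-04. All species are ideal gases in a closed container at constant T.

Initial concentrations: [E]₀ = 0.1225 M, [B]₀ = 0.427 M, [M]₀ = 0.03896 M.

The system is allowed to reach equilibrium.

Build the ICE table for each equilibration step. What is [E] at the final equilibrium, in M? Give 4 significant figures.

[E]_eq = 0.1286 M

Q₀ = 0.002648 vs Keq = 3.5860e-04 ⇒ Q>K, reverse
Step 1:
                   E          B          M
  init        0.1225      0.427    0.03896
  Δ         0.006081    0.01216   -0.01824
  eq          0.1286     0.4392    0.02072
  solve Keq expr → x = -0.006081; check Q = 3.5860e-04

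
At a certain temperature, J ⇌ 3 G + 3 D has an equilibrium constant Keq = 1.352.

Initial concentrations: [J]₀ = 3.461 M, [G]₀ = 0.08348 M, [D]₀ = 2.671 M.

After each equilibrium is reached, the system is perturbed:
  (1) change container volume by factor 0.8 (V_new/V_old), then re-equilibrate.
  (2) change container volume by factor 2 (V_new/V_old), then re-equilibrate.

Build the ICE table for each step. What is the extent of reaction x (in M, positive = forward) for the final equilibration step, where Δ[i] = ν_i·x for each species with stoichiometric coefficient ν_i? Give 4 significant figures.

x = 0.1266 M

Q₀ = 0.003203 vs Keq = 1.352 ⇒ Q<K, forward
Step 1:
                    J           G           D
  I             3.461     0.08348       2.671
  C           -0.1485      0.4454      0.4454
  E             3.313      0.5289       3.116
  solve Keq expr → x = 0.1485; check Q = 1.352
Then change container volume by factor 0.8 (V_new/V_old).
Step 2:
                    J           G           D
  I             4.141      0.6611       3.896
  C           0.06028     -0.1808     -0.1808
  E             4.201      0.4803       3.715
  solve Keq expr → x = -0.06028; check Q = 1.352
Then change container volume by factor 2 (V_new/V_old).
Step 3:
                    J           G           D
  I               2.1      0.2402       1.857
  C           -0.1266      0.3798      0.3798
  E             1.974        0.62       2.237
  solve Keq expr → x = 0.1266; check Q = 1.352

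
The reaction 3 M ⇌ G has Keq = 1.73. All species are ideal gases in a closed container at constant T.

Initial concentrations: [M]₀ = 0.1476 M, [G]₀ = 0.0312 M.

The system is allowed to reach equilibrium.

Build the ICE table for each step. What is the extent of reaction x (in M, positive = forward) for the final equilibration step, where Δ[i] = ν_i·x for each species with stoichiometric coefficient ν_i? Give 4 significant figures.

Q₀ = 9.703 vs Keq = 1.73 ⇒ Q>K, reverse
Step 1:
                    M           G
  Initial      0.1476      0.0312
  Change       0.0522     -0.0174
  Equil        0.1998      0.0138
  solve Keq expr → x = -0.0174; check Q = 1.73

x = -0.0174 M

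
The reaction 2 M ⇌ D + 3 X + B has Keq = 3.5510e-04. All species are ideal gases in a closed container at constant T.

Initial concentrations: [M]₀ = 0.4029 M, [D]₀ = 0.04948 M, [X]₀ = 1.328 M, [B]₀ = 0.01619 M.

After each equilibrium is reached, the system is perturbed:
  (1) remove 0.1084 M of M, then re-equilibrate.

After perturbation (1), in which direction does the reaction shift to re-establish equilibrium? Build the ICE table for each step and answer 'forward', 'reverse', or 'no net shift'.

Direction: reverse

Q₀ = 0.01156 vs Keq = 3.5510e-04 ⇒ Q>K, reverse
Step 1:
                    M           D           X           B
  I            0.4029     0.04948       1.328     0.01619
  C           0.03053    -0.01527     -0.0458    -0.01527
  E            0.4334     0.03421       1.282  9.2491e-04
  solve Keq expr → x = -0.01527; check Q = 3.5510e-04
Then remove 0.1084 M of M.
Step 2:
                    M           D           X           B
  I             0.325     0.03421       1.282  9.2491e-04
  C        7.8938e-04 -3.9469e-04   -0.001184 -3.9469e-04
  E            0.3258     0.03382       1.281  5.3022e-04
  solve Keq expr → x = -3.9469e-04; check Q = 3.5510e-04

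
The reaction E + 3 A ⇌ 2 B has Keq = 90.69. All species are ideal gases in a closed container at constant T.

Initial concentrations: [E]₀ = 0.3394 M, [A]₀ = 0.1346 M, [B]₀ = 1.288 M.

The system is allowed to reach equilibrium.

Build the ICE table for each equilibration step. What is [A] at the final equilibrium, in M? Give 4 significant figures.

[A]_eq = 0.3315 M

Q₀ = 2004 vs Keq = 90.69 ⇒ Q>K, reverse
Step 1:
                   E          A          B
  init        0.3394     0.1346      1.288
  Δ          0.06563     0.1969    -0.1313
  eq           0.405     0.3315      1.157
  solve Keq expr → x = -0.06563; check Q = 90.69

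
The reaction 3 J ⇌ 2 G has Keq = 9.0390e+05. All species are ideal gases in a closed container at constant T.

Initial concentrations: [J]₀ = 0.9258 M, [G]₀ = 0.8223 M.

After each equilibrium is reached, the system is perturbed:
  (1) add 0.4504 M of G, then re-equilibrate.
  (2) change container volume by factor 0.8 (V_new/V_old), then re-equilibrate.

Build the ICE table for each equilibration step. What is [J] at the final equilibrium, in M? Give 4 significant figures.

Q₀ = 0.8521 vs Keq = 9.0390e+05 ⇒ Q<K, forward
Step 1:
                  J         G
  Initial    0.9258    0.8223
  Change    -0.9127    0.6084
  Equil     0.01313     1.431
  solve Keq expr → x = 0.3042; check Q = 9.0390e+05
Then add 0.4504 M of G.
Step 2:
                  J         G
  Initial   0.01313     1.881
  Change   0.002619 -0.001746
  Equil     0.01575     1.879
  solve Keq expr → x = -8.7293e-04; check Q = 9.0390e+05
Then change container volume by factor 0.8 (V_new/V_old).
Step 3:
                  J         G
  Initial   0.01969     2.349
  Change  -0.001406 9.3764e-04
  Equil     0.01828      2.35
  solve Keq expr → x = 4.6882e-04; check Q = 9.0390e+05

[J]_eq = 0.01828 M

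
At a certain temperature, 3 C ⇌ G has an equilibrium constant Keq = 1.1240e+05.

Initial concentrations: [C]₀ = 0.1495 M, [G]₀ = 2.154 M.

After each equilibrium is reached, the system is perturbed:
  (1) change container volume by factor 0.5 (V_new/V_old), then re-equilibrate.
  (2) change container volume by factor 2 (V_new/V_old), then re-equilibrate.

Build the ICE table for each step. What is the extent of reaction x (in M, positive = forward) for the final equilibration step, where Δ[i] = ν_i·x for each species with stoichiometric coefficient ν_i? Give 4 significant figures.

x = -0.003319 M

Q₀ = 644.6 vs Keq = 1.1240e+05 ⇒ Q<K, forward
Step 1:
                  C         G
  I          0.1495     2.154
  C         -0.1226   0.04086
  E         0.02693     2.195
  solve Keq expr → x = 0.04086; check Q = 1.1240e+05
Then change container volume by factor 0.5 (V_new/V_old).
Step 2:
                  C         G
  I         0.05386      4.39
  C        -0.01991  0.006637
  E         0.03394     4.396
  solve Keq expr → x = 0.006637; check Q = 1.1240e+05
Then change container volume by factor 2 (V_new/V_old).
Step 3:
                  C         G
  I         0.01697     2.198
  C        0.009956 -0.003319
  E         0.02693     2.195
  solve Keq expr → x = -0.003319; check Q = 1.1240e+05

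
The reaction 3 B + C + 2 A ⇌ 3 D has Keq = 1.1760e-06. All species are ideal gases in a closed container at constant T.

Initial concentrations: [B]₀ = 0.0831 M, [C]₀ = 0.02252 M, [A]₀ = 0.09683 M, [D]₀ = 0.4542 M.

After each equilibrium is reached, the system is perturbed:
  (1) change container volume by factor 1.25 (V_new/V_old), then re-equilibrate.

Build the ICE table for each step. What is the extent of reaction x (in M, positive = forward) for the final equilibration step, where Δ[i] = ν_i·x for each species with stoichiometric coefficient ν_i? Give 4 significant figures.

Q₀ = 7.7330e+05 vs Keq = 1.1760e-06 ⇒ Q>K, reverse
Step 1:
                  B         C         A         D
  Initial    0.0831   0.02252   0.09683    0.4542
  Change     0.4525    0.1508    0.3017   -0.4525
  Equil      0.5356    0.1734    0.3985  0.001707
  solve Keq expr → x = -0.1508; check Q = 1.1760e-06
Then change container volume by factor 1.25 (V_new/V_old).
Step 2:
                  B         C         A         D
  Initial    0.4285    0.1387    0.3188  0.001366
  Change  2.7177e-04 9.0590e-05 1.8118e-04 -2.7177e-04
  Equil      0.4287    0.1388     0.319  0.001094
  solve Keq expr → x = -9.0590e-05; check Q = 1.1760e-06

x = -9.0590e-05 M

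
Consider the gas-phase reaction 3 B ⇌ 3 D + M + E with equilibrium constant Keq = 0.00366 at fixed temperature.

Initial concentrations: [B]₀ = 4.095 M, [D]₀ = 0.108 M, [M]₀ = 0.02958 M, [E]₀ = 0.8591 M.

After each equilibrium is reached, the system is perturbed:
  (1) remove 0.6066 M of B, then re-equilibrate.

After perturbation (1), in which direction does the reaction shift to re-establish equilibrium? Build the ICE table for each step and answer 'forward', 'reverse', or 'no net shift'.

Direction: reverse

Q₀ = 4.6618e-07 vs Keq = 0.00366 ⇒ Q<K, forward
Step 1:
                  B         D         M         E
  Initial     4.095     0.108   0.02958    0.8591
  Change    -0.6909    0.6909    0.2303    0.2303
  Equil       3.404    0.7989    0.2599     1.089
  solve Keq expr → x = 0.2303; check Q = 0.00366
Then remove 0.6066 M of B.
Step 2:
                  B         D         M         E
  Initial     2.797    0.7989    0.2599     1.089
  Change    0.08781  -0.08781  -0.02927  -0.02927
  Equil       2.885    0.7111    0.2306      1.06
  solve Keq expr → x = -0.02927; check Q = 0.00366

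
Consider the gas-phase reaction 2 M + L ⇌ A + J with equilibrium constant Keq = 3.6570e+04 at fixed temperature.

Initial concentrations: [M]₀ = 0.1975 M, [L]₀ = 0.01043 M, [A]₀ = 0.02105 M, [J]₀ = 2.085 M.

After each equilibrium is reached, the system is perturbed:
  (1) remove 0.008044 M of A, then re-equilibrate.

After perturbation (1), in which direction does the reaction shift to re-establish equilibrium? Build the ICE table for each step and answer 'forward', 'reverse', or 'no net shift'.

Direction: forward

Q₀ = 107.9 vs Keq = 3.6570e+04 ⇒ Q<K, forward
Step 1:
                   M          L          A          J
  I           0.1975    0.01043    0.02105      2.085
  C         -0.02074   -0.01037    0.01037    0.01037
  E           0.1768 5.7628e-05    0.03142      2.095
  solve Keq expr → x = 0.01037; check Q = 3.6570e+04
Then remove 0.008044 M of A.
Step 2:
                   M          L          A          J
  I           0.1768 5.7628e-05    0.02338      2.095
  C       -2.9422e-05 -1.4711e-05 1.4711e-05 1.4711e-05
  E           0.1767 4.2917e-05    0.02339      2.095
  solve Keq expr → x = 1.4711e-05; check Q = 3.6570e+04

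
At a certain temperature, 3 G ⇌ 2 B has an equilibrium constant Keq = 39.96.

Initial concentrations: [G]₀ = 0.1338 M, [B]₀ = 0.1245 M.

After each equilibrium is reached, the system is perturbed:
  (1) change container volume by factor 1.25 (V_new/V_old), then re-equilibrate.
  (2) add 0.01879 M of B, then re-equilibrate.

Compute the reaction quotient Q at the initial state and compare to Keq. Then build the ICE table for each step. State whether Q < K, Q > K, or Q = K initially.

Q₀ = 6.471; Q < K (proceeds forward)

Q₀ = 6.471 vs Keq = 39.96 ⇒ Q<K, forward
Step 1:
                   G          B
  I           0.1338     0.1245
  C         -0.04869    0.03246
  E          0.08511      0.157
  solve Keq expr → x = 0.01623; check Q = 39.96
Then change container volume by factor 1.25 (V_new/V_old).
Step 2:
                   G          B
  I          0.06809     0.1256
  C         0.004171  -0.002781
  E          0.07226     0.1228
  solve Keq expr → x = -0.00139; check Q = 39.96
Then add 0.01879 M of B.
Step 3:
                   G          B
  I          0.07226     0.1416
  C         0.005754  -0.003836
  E          0.07801     0.1377
  solve Keq expr → x = -0.001918; check Q = 39.96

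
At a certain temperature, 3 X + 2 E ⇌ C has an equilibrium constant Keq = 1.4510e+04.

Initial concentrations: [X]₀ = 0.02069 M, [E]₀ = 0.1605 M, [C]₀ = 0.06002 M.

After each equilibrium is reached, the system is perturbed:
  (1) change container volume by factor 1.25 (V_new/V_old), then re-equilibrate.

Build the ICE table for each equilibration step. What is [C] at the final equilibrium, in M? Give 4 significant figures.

[C]_eq = 0.03734 M

Q₀ = 2.6307e+05 vs Keq = 1.4510e+04 ⇒ Q>K, reverse
Step 1:
                  X         E         C
  I         0.02069    0.1605   0.06002
  C         0.02723   0.01815 -0.009075
  E         0.04792    0.1787   0.05094
  solve Keq expr → x = -0.009075; check Q = 1.4510e+04
Then change container volume by factor 1.25 (V_new/V_old).
Step 2:
                  X         E         C
  I         0.03833    0.1429   0.04076
  C         0.01026  0.006839  -0.00342
  E         0.04859    0.1498   0.03734
  solve Keq expr → x = -0.00342; check Q = 1.4510e+04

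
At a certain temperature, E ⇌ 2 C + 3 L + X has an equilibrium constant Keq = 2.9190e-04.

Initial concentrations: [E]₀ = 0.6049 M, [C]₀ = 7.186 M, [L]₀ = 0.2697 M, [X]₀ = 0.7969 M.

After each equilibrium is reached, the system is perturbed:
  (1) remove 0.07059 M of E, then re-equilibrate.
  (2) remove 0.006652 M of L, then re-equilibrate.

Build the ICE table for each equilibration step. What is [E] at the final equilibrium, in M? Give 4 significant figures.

[E]_eq = 0.6163 M

Q₀ = 1.335 vs Keq = 2.9190e-04 ⇒ Q>K, reverse
Step 1:
                    E           C           L           X
  init         0.6049       7.186      0.2697      0.7969
  Δ           0.08394     -0.1679     -0.2518    -0.08394
  eq           0.6888       7.018     0.01789       0.713
  solve Keq expr → x = -0.08394; check Q = 2.9190e-04
Then remove 0.07059 M of E.
Step 2:
                    E           C           L           X
  init         0.6182       7.018     0.01789       0.713
  Δ        2.0964e-04 -4.1929e-04 -6.2893e-04 -2.0964e-04
  eq           0.6185       7.018     0.01726      0.7128
  solve Keq expr → x = -2.0964e-04; check Q = 2.9190e-04
Then remove 0.006652 M of L.
Step 3:
                    E           C           L           X
  init         0.6185       7.018     0.01061      0.7128
  Δ         -0.002202    0.004404    0.006607    0.002202
  eq           0.6163       7.022     0.01722       0.715
  solve Keq expr → x = 0.002202; check Q = 2.9190e-04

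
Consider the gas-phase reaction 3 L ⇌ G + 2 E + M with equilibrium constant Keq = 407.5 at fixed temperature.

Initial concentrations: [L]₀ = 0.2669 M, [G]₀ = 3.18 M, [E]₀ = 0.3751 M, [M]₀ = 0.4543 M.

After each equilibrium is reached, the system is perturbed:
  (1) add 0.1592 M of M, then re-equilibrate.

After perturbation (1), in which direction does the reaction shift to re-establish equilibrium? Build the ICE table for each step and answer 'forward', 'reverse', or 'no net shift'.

Q₀ = 10.69 vs Keq = 407.5 ⇒ Q<K, forward
Step 1:
                  L         G         E         M
  Initial    0.2669      3.18    0.3751    0.4543
  Change    -0.1682   0.05606    0.1121   0.05606
  Equil     0.09872     3.236    0.4872    0.5104
  solve Keq expr → x = 0.05606; check Q = 407.5
Then add 0.1592 M of M.
Step 2:
                  L         G         E         M
  Initial   0.09872     3.236    0.4872    0.6696
  Change   0.008347 -0.002782 -0.005565 -0.002782
  Equil      0.1071     3.233    0.4817    0.6668
  solve Keq expr → x = -0.002782; check Q = 407.5

Direction: reverse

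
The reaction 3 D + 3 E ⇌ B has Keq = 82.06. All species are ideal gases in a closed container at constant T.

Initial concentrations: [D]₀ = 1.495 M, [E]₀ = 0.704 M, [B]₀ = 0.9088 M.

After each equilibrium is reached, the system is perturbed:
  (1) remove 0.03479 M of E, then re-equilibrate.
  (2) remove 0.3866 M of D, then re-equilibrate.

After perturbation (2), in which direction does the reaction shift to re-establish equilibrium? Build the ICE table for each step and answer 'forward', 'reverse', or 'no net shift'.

Q₀ = 0.7795 vs Keq = 82.06 ⇒ Q<K, forward
Step 1:
                   D          E          B
  init         1.495      0.704     0.9088
  Δ          -0.4738    -0.4738     0.1579
  eq           1.021     0.2302      1.067
  solve Keq expr → x = 0.1579; check Q = 82.06
Then remove 0.03479 M of E.
Step 2:
                   D          E          B
  init         1.021     0.1954      1.067
  Δ          0.02799    0.02799  -0.009331
  eq           1.049     0.2234      1.057
  solve Keq expr → x = -0.009331; check Q = 82.06
Then remove 0.3866 M of D.
Step 3:
                   D          E          B
  init        0.6626     0.2234      1.057
  Δ           0.0866     0.0866   -0.02887
  eq          0.7492       0.31      1.029
  solve Keq expr → x = -0.02887; check Q = 82.06

Direction: reverse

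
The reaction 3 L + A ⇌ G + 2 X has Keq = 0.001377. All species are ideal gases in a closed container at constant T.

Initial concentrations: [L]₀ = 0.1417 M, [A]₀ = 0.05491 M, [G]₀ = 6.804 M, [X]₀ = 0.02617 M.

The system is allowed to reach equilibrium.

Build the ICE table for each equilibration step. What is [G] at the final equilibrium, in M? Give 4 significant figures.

Q₀ = 29.83 vs Keq = 0.001377 ⇒ Q>K, reverse
Step 1:
                   L          A          G          X
  Initial     0.1417    0.05491      6.804    0.02617
  Change     0.03883    0.01294   -0.01294   -0.02589
  Equil       0.1805    0.06785      6.791 2.8451e-04
  solve Keq expr → x = -0.01294; check Q = 0.001377

[G]_eq = 6.791 M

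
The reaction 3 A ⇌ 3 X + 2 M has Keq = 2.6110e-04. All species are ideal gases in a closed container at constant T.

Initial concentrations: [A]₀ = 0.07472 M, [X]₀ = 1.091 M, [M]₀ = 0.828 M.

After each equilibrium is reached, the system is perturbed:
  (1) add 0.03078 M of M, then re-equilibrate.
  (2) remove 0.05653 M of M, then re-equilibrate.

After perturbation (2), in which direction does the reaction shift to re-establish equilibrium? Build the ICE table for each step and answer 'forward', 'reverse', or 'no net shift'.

Direction: forward

Q₀ = 2134 vs Keq = 2.6110e-04 ⇒ Q>K, reverse
Step 1:
                   A          X          M
  init       0.07472      1.091      0.828
  Δ           0.9159    -0.9159    -0.6106
  eq          0.9906     0.1751     0.2174
  solve Keq expr → x = -0.3053; check Q = 2.6110e-04
Then add 0.03078 M of M.
Step 2:
                   A          X          M
  init        0.9906     0.1751     0.2482
  Δ          0.01014   -0.01014  -0.006762
  eq           1.001      0.165     0.2414
  solve Keq expr → x = -0.003381; check Q = 2.6110e-04
Then remove 0.05653 M of M.
Step 3:
                   A          X          M
  init         1.001      0.165     0.1849
  Δ         -0.01963    0.01963    0.01309
  eq          0.9811     0.1846      0.198
  solve Keq expr → x = 0.006544; check Q = 2.6110e-04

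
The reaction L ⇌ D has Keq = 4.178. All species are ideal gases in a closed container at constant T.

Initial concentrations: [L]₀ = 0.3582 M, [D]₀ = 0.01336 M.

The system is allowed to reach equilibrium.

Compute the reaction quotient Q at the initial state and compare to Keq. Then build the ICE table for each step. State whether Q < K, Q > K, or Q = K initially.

Q₀ = 0.0373; Q < K (proceeds forward)

Q₀ = 0.0373 vs Keq = 4.178 ⇒ Q<K, forward
Step 1:
                    L           D
  I            0.3582     0.01336
  C           -0.2864      0.2864
  E           0.07176      0.2998
  solve Keq expr → x = 0.2864; check Q = 4.178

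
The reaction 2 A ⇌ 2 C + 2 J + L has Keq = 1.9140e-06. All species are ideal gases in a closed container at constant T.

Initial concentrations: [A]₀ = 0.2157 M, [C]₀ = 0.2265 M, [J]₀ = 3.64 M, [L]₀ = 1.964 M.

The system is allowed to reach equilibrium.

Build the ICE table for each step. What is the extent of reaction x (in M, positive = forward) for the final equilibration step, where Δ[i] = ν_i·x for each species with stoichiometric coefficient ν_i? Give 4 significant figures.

x = -0.1132 M

Q₀ = 28.69 vs Keq = 1.9140e-06 ⇒ Q>K, reverse
Step 1:
                    A           C           J           L
  init         0.2157      0.2265        3.64       1.964
  Δ            0.2264     -0.2264     -0.2264     -0.1132
  eq           0.4421  1.3169e-04       3.414       1.851
  solve Keq expr → x = -0.1132; check Q = 1.9140e-06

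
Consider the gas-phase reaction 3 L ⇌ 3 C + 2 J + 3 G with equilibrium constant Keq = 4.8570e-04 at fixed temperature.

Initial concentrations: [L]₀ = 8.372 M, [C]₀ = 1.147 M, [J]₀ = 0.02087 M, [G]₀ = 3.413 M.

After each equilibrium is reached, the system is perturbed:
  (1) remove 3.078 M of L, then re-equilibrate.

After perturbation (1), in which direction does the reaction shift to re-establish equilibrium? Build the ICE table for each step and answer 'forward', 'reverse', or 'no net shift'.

Q₀ = 4.4530e-05 vs Keq = 4.8570e-04 ⇒ Q<K, forward
Step 1:
                  L         C         J         G
  I           8.372     1.147   0.02087     3.413
  C        -0.06085   0.06085   0.04057   0.06085
  E           8.311     1.208   0.06144     3.474
  solve Keq expr → x = 0.02028; check Q = 4.8570e-04
Then remove 3.078 M of L.
Step 2:
                  L         C         J         G
  I           5.233     1.208   0.06144     3.474
  C          0.0421   -0.0421  -0.02807   -0.0421
  E           5.275     1.166   0.03337     3.432
  solve Keq expr → x = -0.01403; check Q = 4.8570e-04

Direction: reverse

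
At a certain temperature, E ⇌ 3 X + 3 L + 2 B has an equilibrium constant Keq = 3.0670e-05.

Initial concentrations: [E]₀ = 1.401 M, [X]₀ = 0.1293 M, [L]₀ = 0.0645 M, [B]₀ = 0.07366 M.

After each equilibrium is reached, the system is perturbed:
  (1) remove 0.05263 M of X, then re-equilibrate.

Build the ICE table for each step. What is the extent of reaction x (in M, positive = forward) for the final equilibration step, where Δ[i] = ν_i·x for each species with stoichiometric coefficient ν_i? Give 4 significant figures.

Q₀ = 2.2465e-09 vs Keq = 3.0670e-05 ⇒ Q<K, forward
Step 1:
                   E          X          L          B
  init         1.401     0.1293     0.0645    0.07366
  Δ          -0.0713     0.2139     0.2139     0.1426
  eq            1.33     0.3432     0.2784     0.2163
  solve Keq expr → x = 0.0713; check Q = 3.0670e-05
Then remove 0.05263 M of X.
Step 2:
                   E          X          L          B
  init          1.33     0.2906     0.2784     0.2163
  Δ        -0.006239    0.01872    0.01872    0.01248
  eq           1.323     0.3093     0.2971     0.2287
  solve Keq expr → x = 0.006239; check Q = 3.0670e-05

x = 0.006239 M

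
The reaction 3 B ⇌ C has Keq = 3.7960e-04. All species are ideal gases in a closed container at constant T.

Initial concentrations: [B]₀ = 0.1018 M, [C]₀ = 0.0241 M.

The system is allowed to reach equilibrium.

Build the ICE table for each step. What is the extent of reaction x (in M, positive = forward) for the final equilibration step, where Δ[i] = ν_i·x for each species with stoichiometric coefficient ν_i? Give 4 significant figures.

x = -0.0241 M

Q₀ = 22.84 vs Keq = 3.7960e-04 ⇒ Q>K, reverse
Step 1:
                  B         C
  Initial    0.1018    0.0241
  Change    0.07229   -0.0241
  Equil      0.1741 2.0030e-06
  solve Keq expr → x = -0.0241; check Q = 3.7960e-04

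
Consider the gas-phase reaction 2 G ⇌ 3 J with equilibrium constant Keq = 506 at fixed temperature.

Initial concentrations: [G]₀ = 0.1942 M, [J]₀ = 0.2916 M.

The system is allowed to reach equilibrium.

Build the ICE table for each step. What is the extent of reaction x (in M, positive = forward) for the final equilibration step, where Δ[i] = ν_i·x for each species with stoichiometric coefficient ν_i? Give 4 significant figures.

x = 0.0879 M

Q₀ = 0.6575 vs Keq = 506 ⇒ Q<K, forward
Step 1:
                   G          J
  Initial     0.1942     0.2916
  Change     -0.1758     0.2637
  Equil       0.0184     0.5553
  solve Keq expr → x = 0.0879; check Q = 506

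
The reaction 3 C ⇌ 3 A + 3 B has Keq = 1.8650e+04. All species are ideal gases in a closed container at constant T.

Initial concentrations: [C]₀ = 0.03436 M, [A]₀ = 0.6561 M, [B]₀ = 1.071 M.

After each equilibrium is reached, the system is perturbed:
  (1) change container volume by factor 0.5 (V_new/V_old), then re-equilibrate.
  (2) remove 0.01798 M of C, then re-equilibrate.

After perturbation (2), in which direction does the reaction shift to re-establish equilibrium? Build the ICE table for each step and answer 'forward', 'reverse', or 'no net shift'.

Direction: reverse

Q₀ = 8553 vs Keq = 1.8650e+04 ⇒ Q<K, forward
Step 1:
                   C          A          B
  I          0.03436     0.6561      1.071
  C         -0.00738    0.00738    0.00738
  E          0.02698     0.6635      1.078
  solve Keq expr → x = 0.00246; check Q = 1.8650e+04
Then change container volume by factor 0.5 (V_new/V_old).
Step 2:
                   C          A          B
  I          0.05396      1.327      2.157
  C          0.04777   -0.04777   -0.04777
  E           0.1017      1.279      2.109
  solve Keq expr → x = -0.01592; check Q = 1.8650e+04
Then remove 0.01798 M of C.
Step 3:
                   C          A          B
  I          0.08375      1.279      2.109
  C          0.01595   -0.01595   -0.01595
  E           0.0997      1.263      2.093
  solve Keq expr → x = -0.005317; check Q = 1.8650e+04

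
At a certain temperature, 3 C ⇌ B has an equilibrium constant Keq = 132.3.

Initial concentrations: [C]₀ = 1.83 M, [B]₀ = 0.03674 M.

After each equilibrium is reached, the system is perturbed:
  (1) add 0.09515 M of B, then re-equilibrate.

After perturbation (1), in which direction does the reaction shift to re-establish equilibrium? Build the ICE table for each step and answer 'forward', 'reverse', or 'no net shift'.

Direction: reverse

Q₀ = 0.005995 vs Keq = 132.3 ⇒ Q<K, forward
Step 1:
                  C         B
  Initial      1.83   0.03674
  Change     -1.665    0.5551
  Equil      0.1648    0.5918
  solve Keq expr → x = 0.5551; check Q = 132.3
Then add 0.09515 M of B.
Step 2:
                  C         B
  Initial    0.1648     0.687
  Change   0.008166 -0.002722
  Equil      0.1729    0.6842
  solve Keq expr → x = -0.002722; check Q = 132.3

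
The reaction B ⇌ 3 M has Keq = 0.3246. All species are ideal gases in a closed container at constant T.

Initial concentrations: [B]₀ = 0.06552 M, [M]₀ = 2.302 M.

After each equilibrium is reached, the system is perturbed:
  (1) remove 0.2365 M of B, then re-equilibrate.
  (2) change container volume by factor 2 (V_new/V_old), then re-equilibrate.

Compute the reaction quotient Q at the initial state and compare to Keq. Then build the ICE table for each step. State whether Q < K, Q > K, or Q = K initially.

Q₀ = 186.2 vs Keq = 0.3246 ⇒ Q>K, reverse
Step 1:
                   B          M
  init       0.06552      2.302
  Δ           0.5703     -1.711
  eq          0.6359      0.591
  solve Keq expr → x = -0.5703; check Q = 0.3246
Then remove 0.2365 M of B.
Step 2:
                   B          M
  init        0.3994      0.591
  Δ          0.02486   -0.07458
  eq          0.4242     0.5164
  solve Keq expr → x = -0.02486; check Q = 0.3246
Then change container volume by factor 2 (V_new/V_old).
Step 3:
                   B          M
  init        0.2121     0.2582
  Δ         -0.04109     0.1233
  eq           0.171     0.3815
  solve Keq expr → x = 0.04109; check Q = 0.3246

Q₀ = 186.2; Q > K (proceeds reverse)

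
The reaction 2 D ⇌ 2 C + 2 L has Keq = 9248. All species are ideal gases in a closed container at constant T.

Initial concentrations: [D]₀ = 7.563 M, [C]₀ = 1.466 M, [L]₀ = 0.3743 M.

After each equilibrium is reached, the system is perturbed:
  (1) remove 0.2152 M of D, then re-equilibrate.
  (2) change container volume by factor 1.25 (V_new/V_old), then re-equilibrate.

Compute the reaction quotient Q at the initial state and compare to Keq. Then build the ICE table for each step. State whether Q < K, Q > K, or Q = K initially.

Q₀ = 0.005264; Q < K (proceeds forward)

Q₀ = 0.005264 vs Keq = 9248 ⇒ Q<K, forward
Step 1:
                  D         C         L
  Initial     7.563     1.466    0.3743
  Change     -6.926     6.926     6.926
  Equil      0.6371     8.392       7.3
  solve Keq expr → x = 3.463; check Q = 9248
Then remove 0.2152 M of D.
Step 2:
                  D         C         L
  Initial    0.4219     8.392       7.3
  Change     0.1853   -0.1853   -0.1853
  Equil      0.6072     8.207     7.115
  solve Keq expr → x = -0.09266; check Q = 9248
Then change container volume by factor 1.25 (V_new/V_old).
Step 3:
                  D         C         L
  Initial    0.4857     6.565     5.692
  Change    -0.0861    0.0861    0.0861
  Equil      0.3996     6.651     5.778
  solve Keq expr → x = 0.04305; check Q = 9248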